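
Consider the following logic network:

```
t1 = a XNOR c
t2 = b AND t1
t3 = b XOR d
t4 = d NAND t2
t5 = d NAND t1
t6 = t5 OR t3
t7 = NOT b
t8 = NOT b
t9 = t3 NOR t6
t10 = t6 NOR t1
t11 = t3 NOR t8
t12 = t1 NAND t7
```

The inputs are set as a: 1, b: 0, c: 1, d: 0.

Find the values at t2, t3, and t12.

t1 = a XNOR c = 1 XNOR 1 = 1
t2 = b AND t1 = 0 AND 1 = 0
t3 = b XOR d = 0 XOR 0 = 0
t7 = NOT b = NOT 0 = 1
t12 = t1 NAND t7 = 1 NAND 1 = 0

t2 = 0, t3 = 0, t12 = 0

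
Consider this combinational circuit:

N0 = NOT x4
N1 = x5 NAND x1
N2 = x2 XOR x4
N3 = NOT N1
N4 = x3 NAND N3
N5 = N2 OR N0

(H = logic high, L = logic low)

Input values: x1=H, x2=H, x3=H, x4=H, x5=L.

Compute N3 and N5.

N3 = L  N5 = L

N0 = NOT x4 = NOT H = L
N1 = x5 NAND x1 = L NAND H = H
N2 = x2 XOR x4 = H XOR H = L
N3 = NOT N1 = NOT H = L
N5 = N2 OR N0 = L OR L = L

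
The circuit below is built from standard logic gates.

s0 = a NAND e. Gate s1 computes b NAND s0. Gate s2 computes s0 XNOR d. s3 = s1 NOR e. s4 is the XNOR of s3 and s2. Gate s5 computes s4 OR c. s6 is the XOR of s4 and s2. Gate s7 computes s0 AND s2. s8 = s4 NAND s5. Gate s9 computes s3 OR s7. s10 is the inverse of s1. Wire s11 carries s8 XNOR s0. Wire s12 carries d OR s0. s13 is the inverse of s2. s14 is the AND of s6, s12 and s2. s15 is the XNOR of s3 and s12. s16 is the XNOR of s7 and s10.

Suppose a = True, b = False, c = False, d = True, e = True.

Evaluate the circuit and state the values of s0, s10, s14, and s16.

s0 = a NAND e = True NAND True = False
s1 = b NAND s0 = False NAND False = True
s2 = s0 XNOR d = False XNOR True = False
s3 = s1 NOR e = True NOR True = False
s4 = s3 XNOR s2 = False XNOR False = True
s6 = s4 XOR s2 = True XOR False = True
s7 = s0 AND s2 = False AND False = False
s10 = NOT s1 = NOT True = False
s12 = d OR s0 = True OR False = True
s14 = s6 AND s12 AND s2 = True AND True AND False = False
s16 = s7 XNOR s10 = False XNOR False = True

s0 = False; s10 = False; s14 = False; s16 = True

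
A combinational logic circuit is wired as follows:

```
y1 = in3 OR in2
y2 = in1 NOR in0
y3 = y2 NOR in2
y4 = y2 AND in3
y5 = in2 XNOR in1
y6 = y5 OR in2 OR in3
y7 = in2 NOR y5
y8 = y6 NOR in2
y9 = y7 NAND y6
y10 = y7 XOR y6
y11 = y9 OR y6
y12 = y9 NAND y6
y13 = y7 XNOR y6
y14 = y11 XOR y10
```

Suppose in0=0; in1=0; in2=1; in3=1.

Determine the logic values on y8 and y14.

y5 = in2 XNOR in1 = 1 XNOR 0 = 0
y6 = y5 OR in2 OR in3 = 0 OR 1 OR 1 = 1
y7 = in2 NOR y5 = 1 NOR 0 = 0
y8 = y6 NOR in2 = 1 NOR 1 = 0
y9 = y7 NAND y6 = 0 NAND 1 = 1
y10 = y7 XOR y6 = 0 XOR 1 = 1
y11 = y9 OR y6 = 1 OR 1 = 1
y14 = y11 XOR y10 = 1 XOR 1 = 0

y8 = 0; y14 = 0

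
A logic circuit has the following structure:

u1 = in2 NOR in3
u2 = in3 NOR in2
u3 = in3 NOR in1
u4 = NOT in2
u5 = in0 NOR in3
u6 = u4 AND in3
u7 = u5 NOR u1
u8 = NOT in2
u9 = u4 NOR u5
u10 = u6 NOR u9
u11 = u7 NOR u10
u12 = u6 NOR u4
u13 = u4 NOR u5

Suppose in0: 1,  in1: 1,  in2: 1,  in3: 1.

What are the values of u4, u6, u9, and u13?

u4 = NOT in2 = NOT 1 = 0
u5 = in0 NOR in3 = 1 NOR 1 = 0
u6 = u4 AND in3 = 0 AND 1 = 0
u9 = u4 NOR u5 = 0 NOR 0 = 1
u13 = u4 NOR u5 = 0 NOR 0 = 1

u4 = 0; u6 = 0; u9 = 1; u13 = 1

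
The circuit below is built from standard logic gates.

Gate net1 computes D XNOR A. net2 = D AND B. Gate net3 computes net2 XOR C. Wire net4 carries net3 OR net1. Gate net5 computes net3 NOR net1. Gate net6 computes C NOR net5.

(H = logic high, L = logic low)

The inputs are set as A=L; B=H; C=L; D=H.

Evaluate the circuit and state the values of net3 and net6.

net3 = H  net6 = H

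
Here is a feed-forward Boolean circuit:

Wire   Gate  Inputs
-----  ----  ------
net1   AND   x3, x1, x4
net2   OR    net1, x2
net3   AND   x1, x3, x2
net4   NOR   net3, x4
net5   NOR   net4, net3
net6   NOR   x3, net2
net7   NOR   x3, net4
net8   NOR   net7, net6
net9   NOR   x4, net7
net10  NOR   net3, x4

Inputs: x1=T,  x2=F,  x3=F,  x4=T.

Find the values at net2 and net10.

net1 = x3 AND x1 AND x4 = F AND T AND T = F
net2 = net1 OR x2 = F OR F = F
net3 = x1 AND x3 AND x2 = T AND F AND F = F
net10 = net3 NOR x4 = F NOR T = F

net2 = F; net10 = F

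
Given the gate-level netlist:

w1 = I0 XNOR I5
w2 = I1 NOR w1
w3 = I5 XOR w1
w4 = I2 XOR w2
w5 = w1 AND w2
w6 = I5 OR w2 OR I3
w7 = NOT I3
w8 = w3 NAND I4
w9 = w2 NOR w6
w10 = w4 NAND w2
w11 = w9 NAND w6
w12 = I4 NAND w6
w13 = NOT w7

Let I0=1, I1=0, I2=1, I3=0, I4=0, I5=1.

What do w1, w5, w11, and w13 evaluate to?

w1 = I0 XNOR I5 = 1 XNOR 1 = 1
w2 = I1 NOR w1 = 0 NOR 1 = 0
w5 = w1 AND w2 = 1 AND 0 = 0
w6 = I5 OR w2 OR I3 = 1 OR 0 OR 0 = 1
w7 = NOT I3 = NOT 0 = 1
w9 = w2 NOR w6 = 0 NOR 1 = 0
w11 = w9 NAND w6 = 0 NAND 1 = 1
w13 = NOT w7 = NOT 1 = 0

w1 = 1, w5 = 0, w11 = 1, w13 = 0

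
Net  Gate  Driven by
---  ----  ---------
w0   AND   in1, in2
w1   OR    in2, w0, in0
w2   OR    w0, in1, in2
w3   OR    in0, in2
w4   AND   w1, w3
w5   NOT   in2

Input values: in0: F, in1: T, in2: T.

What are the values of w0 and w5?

w0 = in1 AND in2 = T AND T = T
w5 = NOT in2 = NOT T = F

w0 = T  w5 = F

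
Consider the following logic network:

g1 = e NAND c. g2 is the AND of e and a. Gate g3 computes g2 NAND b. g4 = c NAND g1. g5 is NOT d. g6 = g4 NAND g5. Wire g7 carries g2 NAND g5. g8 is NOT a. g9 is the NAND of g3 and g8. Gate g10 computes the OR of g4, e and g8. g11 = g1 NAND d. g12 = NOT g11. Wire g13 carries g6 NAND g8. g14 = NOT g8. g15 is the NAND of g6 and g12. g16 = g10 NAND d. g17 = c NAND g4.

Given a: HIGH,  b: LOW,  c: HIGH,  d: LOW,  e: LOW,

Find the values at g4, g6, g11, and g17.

g4 = LOW, g6 = HIGH, g11 = HIGH, g17 = HIGH

g1 = e NAND c = LOW NAND HIGH = HIGH
g4 = c NAND g1 = HIGH NAND HIGH = LOW
g5 = NOT d = NOT LOW = HIGH
g6 = g4 NAND g5 = LOW NAND HIGH = HIGH
g11 = g1 NAND d = HIGH NAND LOW = HIGH
g17 = c NAND g4 = HIGH NAND LOW = HIGH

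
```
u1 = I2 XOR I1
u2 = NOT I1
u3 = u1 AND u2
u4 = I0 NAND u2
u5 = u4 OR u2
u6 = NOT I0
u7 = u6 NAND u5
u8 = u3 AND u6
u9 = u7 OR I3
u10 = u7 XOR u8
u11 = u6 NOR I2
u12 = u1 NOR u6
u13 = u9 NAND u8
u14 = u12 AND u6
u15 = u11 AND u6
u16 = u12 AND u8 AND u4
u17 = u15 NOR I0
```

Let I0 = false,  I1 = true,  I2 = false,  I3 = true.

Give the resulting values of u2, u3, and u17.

u2 = false  u3 = false  u17 = true

u1 = I2 XOR I1 = false XOR true = true
u2 = NOT I1 = NOT true = false
u3 = u1 AND u2 = true AND false = false
u6 = NOT I0 = NOT false = true
u11 = u6 NOR I2 = true NOR false = false
u15 = u11 AND u6 = false AND true = false
u17 = u15 NOR I0 = false NOR false = true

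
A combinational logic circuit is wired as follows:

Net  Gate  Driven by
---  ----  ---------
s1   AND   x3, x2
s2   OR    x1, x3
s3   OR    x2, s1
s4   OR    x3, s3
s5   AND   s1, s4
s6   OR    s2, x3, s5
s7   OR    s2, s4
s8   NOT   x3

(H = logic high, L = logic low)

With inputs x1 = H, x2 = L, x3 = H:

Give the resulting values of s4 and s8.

s1 = x3 AND x2 = H AND L = L
s3 = x2 OR s1 = L OR L = L
s4 = x3 OR s3 = H OR L = H
s8 = NOT x3 = NOT H = L

s4 = H  s8 = L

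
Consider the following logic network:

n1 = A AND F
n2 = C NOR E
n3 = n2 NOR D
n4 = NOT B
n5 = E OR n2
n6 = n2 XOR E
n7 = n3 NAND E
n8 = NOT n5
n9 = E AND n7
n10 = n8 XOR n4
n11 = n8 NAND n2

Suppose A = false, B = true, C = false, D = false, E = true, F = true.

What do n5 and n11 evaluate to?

n5 = true, n11 = true

n2 = C NOR E = false NOR true = false
n5 = E OR n2 = true OR false = true
n8 = NOT n5 = NOT true = false
n11 = n8 NAND n2 = false NAND false = true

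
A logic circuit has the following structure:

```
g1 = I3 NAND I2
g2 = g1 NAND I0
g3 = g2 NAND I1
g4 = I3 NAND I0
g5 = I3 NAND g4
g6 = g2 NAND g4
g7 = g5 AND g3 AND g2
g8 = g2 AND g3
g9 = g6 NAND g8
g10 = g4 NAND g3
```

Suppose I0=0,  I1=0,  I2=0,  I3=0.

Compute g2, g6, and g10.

g2 = 1, g6 = 0, g10 = 0

g1 = I3 NAND I2 = 0 NAND 0 = 1
g2 = g1 NAND I0 = 1 NAND 0 = 1
g3 = g2 NAND I1 = 1 NAND 0 = 1
g4 = I3 NAND I0 = 0 NAND 0 = 1
g6 = g2 NAND g4 = 1 NAND 1 = 0
g10 = g4 NAND g3 = 1 NAND 1 = 0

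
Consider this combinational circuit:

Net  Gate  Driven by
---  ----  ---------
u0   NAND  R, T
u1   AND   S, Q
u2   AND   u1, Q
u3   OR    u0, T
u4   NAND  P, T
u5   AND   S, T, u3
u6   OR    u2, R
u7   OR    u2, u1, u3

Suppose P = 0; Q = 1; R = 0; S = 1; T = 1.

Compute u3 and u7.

u0 = R NAND T = 0 NAND 1 = 1
u1 = S AND Q = 1 AND 1 = 1
u2 = u1 AND Q = 1 AND 1 = 1
u3 = u0 OR T = 1 OR 1 = 1
u7 = u2 OR u1 OR u3 = 1 OR 1 OR 1 = 1

u3 = 1  u7 = 1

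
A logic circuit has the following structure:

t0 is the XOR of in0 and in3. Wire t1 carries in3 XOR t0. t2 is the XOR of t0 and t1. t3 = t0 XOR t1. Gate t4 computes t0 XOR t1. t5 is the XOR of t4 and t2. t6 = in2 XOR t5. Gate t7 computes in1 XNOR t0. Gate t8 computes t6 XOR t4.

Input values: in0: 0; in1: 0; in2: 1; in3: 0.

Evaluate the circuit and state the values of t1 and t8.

t1 = 0; t8 = 1

t0 = in0 XOR in3 = 0 XOR 0 = 0
t1 = in3 XOR t0 = 0 XOR 0 = 0
t2 = t0 XOR t1 = 0 XOR 0 = 0
t4 = t0 XOR t1 = 0 XOR 0 = 0
t5 = t4 XOR t2 = 0 XOR 0 = 0
t6 = in2 XOR t5 = 1 XOR 0 = 1
t8 = t6 XOR t4 = 1 XOR 0 = 1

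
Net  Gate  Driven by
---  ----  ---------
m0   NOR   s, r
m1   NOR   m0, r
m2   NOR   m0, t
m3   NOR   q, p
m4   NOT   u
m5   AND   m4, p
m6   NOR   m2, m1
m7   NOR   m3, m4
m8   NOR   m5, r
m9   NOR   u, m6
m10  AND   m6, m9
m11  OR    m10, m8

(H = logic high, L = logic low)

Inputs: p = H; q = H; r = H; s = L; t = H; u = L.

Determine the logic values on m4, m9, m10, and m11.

m0 = s NOR r = L NOR H = L
m1 = m0 NOR r = L NOR H = L
m2 = m0 NOR t = L NOR H = L
m4 = NOT u = NOT L = H
m5 = m4 AND p = H AND H = H
m6 = m2 NOR m1 = L NOR L = H
m8 = m5 NOR r = H NOR H = L
m9 = u NOR m6 = L NOR H = L
m10 = m6 AND m9 = H AND L = L
m11 = m10 OR m8 = L OR L = L

m4 = H, m9 = L, m10 = L, m11 = L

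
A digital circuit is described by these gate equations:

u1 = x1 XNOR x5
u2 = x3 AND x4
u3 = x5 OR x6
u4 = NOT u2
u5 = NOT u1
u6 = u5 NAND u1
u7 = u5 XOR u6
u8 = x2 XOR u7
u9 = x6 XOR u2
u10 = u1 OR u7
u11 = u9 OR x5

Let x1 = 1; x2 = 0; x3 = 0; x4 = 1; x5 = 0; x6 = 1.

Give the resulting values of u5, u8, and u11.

u5 = 1, u8 = 0, u11 = 1

u1 = x1 XNOR x5 = 1 XNOR 0 = 0
u2 = x3 AND x4 = 0 AND 1 = 0
u5 = NOT u1 = NOT 0 = 1
u6 = u5 NAND u1 = 1 NAND 0 = 1
u7 = u5 XOR u6 = 1 XOR 1 = 0
u8 = x2 XOR u7 = 0 XOR 0 = 0
u9 = x6 XOR u2 = 1 XOR 0 = 1
u11 = u9 OR x5 = 1 OR 0 = 1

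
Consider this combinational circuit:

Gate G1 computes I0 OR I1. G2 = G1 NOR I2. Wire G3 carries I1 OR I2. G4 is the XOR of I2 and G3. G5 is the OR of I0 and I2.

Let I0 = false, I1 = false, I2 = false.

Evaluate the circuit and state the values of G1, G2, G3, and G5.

G1 = false  G2 = true  G3 = false  G5 = false

G1 = I0 OR I1 = false OR false = false
G2 = G1 NOR I2 = false NOR false = true
G3 = I1 OR I2 = false OR false = false
G5 = I0 OR I2 = false OR false = false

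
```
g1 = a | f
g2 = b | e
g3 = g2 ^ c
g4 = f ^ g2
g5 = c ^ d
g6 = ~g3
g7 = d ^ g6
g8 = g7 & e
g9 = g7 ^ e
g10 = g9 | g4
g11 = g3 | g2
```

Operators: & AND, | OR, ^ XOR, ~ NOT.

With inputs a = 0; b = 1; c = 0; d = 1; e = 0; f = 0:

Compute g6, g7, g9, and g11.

g6 = 0, g7 = 1, g9 = 1, g11 = 1

g2 = b OR e = 1 OR 0 = 1
g3 = g2 XOR c = 1 XOR 0 = 1
g6 = NOT g3 = NOT 1 = 0
g7 = d XOR g6 = 1 XOR 0 = 1
g9 = g7 XOR e = 1 XOR 0 = 1
g11 = g3 OR g2 = 1 OR 1 = 1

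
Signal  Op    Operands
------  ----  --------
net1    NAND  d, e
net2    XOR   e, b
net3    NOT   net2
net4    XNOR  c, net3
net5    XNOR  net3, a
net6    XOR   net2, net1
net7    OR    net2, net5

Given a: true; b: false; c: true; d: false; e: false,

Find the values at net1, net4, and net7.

net1 = true  net4 = true  net7 = true

net1 = d NAND e = false NAND false = true
net2 = e XOR b = false XOR false = false
net3 = NOT net2 = NOT false = true
net4 = c XNOR net3 = true XNOR true = true
net5 = net3 XNOR a = true XNOR true = true
net7 = net2 OR net5 = false OR true = true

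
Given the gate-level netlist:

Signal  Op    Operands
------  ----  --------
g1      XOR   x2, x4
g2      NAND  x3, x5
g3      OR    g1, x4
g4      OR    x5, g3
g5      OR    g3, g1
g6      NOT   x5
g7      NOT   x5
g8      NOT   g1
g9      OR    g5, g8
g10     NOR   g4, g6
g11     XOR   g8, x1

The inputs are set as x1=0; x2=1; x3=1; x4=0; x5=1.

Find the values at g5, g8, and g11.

g5 = 1, g8 = 0, g11 = 0

g1 = x2 XOR x4 = 1 XOR 0 = 1
g3 = g1 OR x4 = 1 OR 0 = 1
g5 = g3 OR g1 = 1 OR 1 = 1
g8 = NOT g1 = NOT 1 = 0
g11 = g8 XOR x1 = 0 XOR 0 = 0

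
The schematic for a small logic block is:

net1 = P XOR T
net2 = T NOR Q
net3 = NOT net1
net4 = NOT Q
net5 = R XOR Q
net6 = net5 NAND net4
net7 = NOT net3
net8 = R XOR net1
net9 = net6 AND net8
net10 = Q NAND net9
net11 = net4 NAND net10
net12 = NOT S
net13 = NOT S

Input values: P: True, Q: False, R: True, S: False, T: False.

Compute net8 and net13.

net8 = False, net13 = True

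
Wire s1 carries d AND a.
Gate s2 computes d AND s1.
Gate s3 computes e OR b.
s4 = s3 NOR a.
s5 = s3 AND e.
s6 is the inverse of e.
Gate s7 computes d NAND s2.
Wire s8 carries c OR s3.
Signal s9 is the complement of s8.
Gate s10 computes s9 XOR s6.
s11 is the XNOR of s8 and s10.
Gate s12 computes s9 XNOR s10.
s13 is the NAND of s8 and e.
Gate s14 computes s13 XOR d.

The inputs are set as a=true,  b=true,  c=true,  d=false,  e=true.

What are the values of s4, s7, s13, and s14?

s1 = d AND a = false AND true = false
s2 = d AND s1 = false AND false = false
s3 = e OR b = true OR true = true
s4 = s3 NOR a = true NOR true = false
s7 = d NAND s2 = false NAND false = true
s8 = c OR s3 = true OR true = true
s13 = s8 NAND e = true NAND true = false
s14 = s13 XOR d = false XOR false = false

s4 = false, s7 = true, s13 = false, s14 = false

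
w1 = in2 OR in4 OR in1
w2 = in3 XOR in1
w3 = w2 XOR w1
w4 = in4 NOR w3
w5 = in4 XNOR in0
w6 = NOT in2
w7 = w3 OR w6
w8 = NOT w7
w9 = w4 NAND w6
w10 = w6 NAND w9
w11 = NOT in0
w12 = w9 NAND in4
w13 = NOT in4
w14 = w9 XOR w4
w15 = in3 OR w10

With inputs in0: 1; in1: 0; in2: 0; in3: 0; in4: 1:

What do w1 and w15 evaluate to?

w1 = 1  w15 = 0

w1 = in2 OR in4 OR in1 = 0 OR 1 OR 0 = 1
w2 = in3 XOR in1 = 0 XOR 0 = 0
w3 = w2 XOR w1 = 0 XOR 1 = 1
w4 = in4 NOR w3 = 1 NOR 1 = 0
w6 = NOT in2 = NOT 0 = 1
w9 = w4 NAND w6 = 0 NAND 1 = 1
w10 = w6 NAND w9 = 1 NAND 1 = 0
w15 = in3 OR w10 = 0 OR 0 = 0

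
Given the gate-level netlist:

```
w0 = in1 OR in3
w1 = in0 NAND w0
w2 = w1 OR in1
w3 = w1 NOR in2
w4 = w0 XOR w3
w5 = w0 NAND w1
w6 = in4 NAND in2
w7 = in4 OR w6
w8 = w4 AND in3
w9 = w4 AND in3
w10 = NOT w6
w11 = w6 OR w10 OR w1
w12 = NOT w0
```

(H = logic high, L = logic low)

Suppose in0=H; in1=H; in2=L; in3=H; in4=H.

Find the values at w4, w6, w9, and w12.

w4 = L; w6 = H; w9 = L; w12 = L

w0 = in1 OR in3 = H OR H = H
w1 = in0 NAND w0 = H NAND H = L
w3 = w1 NOR in2 = L NOR L = H
w4 = w0 XOR w3 = H XOR H = L
w6 = in4 NAND in2 = H NAND L = H
w9 = w4 AND in3 = L AND H = L
w12 = NOT w0 = NOT H = L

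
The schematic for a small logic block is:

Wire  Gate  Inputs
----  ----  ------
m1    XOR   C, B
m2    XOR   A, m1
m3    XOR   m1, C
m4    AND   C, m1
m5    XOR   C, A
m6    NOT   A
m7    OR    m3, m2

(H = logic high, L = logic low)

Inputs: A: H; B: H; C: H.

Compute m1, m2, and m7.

m1 = L, m2 = H, m7 = H

m1 = C XOR B = H XOR H = L
m2 = A XOR m1 = H XOR L = H
m3 = m1 XOR C = L XOR H = H
m7 = m3 OR m2 = H OR H = H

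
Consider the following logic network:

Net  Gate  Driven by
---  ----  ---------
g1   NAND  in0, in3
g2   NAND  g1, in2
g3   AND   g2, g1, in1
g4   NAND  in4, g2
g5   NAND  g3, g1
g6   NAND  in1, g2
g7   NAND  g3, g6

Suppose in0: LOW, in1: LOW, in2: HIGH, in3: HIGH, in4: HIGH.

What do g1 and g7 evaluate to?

g1 = HIGH, g7 = HIGH

g1 = in0 NAND in3 = LOW NAND HIGH = HIGH
g2 = g1 NAND in2 = HIGH NAND HIGH = LOW
g3 = g2 AND g1 AND in1 = LOW AND HIGH AND LOW = LOW
g6 = in1 NAND g2 = LOW NAND LOW = HIGH
g7 = g3 NAND g6 = LOW NAND HIGH = HIGH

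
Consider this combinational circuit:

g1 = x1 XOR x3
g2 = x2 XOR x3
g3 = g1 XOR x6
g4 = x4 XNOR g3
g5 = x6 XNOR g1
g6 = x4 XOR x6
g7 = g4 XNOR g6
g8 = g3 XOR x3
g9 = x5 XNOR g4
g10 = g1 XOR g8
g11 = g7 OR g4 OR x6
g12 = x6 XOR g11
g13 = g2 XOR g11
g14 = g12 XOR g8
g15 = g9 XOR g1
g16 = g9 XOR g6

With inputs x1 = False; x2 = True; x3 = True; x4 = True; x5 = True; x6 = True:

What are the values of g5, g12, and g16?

g5 = True  g12 = False  g16 = False

g1 = x1 XOR x3 = False XOR True = True
g3 = g1 XOR x6 = True XOR True = False
g4 = x4 XNOR g3 = True XNOR False = False
g5 = x6 XNOR g1 = True XNOR True = True
g6 = x4 XOR x6 = True XOR True = False
g7 = g4 XNOR g6 = False XNOR False = True
g9 = x5 XNOR g4 = True XNOR False = False
g11 = g7 OR g4 OR x6 = True OR False OR True = True
g12 = x6 XOR g11 = True XOR True = False
g16 = g9 XOR g6 = False XOR False = False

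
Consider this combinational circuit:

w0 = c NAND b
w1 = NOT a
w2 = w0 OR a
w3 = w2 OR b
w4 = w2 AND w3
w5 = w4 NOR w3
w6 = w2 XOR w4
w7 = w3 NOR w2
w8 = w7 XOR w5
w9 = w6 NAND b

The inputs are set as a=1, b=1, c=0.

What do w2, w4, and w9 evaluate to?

w2 = 1  w4 = 1  w9 = 1

w0 = c NAND b = 0 NAND 1 = 1
w2 = w0 OR a = 1 OR 1 = 1
w3 = w2 OR b = 1 OR 1 = 1
w4 = w2 AND w3 = 1 AND 1 = 1
w6 = w2 XOR w4 = 1 XOR 1 = 0
w9 = w6 NAND b = 0 NAND 1 = 1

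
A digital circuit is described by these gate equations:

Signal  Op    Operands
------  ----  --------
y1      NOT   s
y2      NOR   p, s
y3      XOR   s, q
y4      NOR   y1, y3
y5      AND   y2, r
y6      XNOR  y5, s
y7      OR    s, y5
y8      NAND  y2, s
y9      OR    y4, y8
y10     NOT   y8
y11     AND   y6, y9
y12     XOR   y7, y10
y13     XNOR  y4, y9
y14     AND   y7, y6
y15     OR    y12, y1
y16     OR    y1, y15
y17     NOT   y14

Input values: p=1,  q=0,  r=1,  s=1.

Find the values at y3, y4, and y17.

y3 = 1  y4 = 0  y17 = 1

y1 = NOT s = NOT 1 = 0
y2 = p NOR s = 1 NOR 1 = 0
y3 = s XOR q = 1 XOR 0 = 1
y4 = y1 NOR y3 = 0 NOR 1 = 0
y5 = y2 AND r = 0 AND 1 = 0
y6 = y5 XNOR s = 0 XNOR 1 = 0
y7 = s OR y5 = 1 OR 0 = 1
y14 = y7 AND y6 = 1 AND 0 = 0
y17 = NOT y14 = NOT 0 = 1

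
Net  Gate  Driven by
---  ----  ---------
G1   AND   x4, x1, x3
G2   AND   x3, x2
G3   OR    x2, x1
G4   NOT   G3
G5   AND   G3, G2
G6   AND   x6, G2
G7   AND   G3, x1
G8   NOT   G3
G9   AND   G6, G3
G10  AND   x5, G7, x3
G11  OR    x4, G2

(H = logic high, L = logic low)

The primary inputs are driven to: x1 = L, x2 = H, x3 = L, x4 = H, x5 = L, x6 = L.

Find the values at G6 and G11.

G6 = L, G11 = H

G2 = x3 AND x2 = L AND H = L
G6 = x6 AND G2 = L AND L = L
G11 = x4 OR G2 = H OR L = H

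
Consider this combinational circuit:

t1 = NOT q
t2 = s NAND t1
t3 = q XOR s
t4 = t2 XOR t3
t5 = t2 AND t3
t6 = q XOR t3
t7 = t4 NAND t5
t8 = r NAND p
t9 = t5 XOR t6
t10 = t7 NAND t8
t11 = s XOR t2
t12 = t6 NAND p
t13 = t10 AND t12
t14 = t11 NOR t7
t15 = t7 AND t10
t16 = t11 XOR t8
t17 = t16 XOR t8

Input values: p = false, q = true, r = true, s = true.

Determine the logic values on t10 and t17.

t10 = false  t17 = false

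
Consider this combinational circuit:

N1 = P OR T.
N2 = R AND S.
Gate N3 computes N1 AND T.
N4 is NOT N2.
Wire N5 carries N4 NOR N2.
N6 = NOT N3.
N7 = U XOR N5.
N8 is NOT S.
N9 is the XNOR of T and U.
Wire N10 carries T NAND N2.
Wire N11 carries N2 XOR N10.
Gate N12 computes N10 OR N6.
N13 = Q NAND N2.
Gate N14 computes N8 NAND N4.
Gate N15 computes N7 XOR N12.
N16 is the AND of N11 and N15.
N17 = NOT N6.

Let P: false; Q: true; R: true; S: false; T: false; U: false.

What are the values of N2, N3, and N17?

N2 = false, N3 = false, N17 = false

N1 = P OR T = false OR false = false
N2 = R AND S = true AND false = false
N3 = N1 AND T = false AND false = false
N6 = NOT N3 = NOT false = true
N17 = NOT N6 = NOT true = false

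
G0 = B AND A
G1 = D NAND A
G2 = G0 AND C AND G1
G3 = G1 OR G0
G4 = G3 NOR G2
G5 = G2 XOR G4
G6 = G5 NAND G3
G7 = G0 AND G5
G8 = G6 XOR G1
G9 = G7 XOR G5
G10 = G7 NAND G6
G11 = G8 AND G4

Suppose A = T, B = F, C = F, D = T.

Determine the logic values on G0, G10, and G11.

G0 = F, G10 = T, G11 = T

G0 = B AND A = F AND T = F
G1 = D NAND A = T NAND T = F
G2 = G0 AND C AND G1 = F AND F AND F = F
G3 = G1 OR G0 = F OR F = F
G4 = G3 NOR G2 = F NOR F = T
G5 = G2 XOR G4 = F XOR T = T
G6 = G5 NAND G3 = T NAND F = T
G7 = G0 AND G5 = F AND T = F
G8 = G6 XOR G1 = T XOR F = T
G10 = G7 NAND G6 = F NAND T = T
G11 = G8 AND G4 = T AND T = T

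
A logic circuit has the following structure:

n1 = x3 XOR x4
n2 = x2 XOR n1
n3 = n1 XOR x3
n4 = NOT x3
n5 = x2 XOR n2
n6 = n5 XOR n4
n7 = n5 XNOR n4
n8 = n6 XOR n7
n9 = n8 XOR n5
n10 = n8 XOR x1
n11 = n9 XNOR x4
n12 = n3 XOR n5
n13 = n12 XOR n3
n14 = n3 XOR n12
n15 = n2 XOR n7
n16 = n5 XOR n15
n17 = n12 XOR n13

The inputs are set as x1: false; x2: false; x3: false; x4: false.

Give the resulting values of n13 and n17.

n1 = x3 XOR x4 = false XOR false = false
n2 = x2 XOR n1 = false XOR false = false
n3 = n1 XOR x3 = false XOR false = false
n5 = x2 XOR n2 = false XOR false = false
n12 = n3 XOR n5 = false XOR false = false
n13 = n12 XOR n3 = false XOR false = false
n17 = n12 XOR n13 = false XOR false = false

n13 = false, n17 = false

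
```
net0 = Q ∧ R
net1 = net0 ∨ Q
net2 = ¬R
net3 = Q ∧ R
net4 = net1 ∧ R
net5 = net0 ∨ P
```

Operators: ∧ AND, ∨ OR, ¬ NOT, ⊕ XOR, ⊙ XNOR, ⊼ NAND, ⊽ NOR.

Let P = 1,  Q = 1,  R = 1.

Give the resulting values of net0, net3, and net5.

net0 = Q AND R = 1 AND 1 = 1
net3 = Q AND R = 1 AND 1 = 1
net5 = net0 OR P = 1 OR 1 = 1

net0 = 1, net3 = 1, net5 = 1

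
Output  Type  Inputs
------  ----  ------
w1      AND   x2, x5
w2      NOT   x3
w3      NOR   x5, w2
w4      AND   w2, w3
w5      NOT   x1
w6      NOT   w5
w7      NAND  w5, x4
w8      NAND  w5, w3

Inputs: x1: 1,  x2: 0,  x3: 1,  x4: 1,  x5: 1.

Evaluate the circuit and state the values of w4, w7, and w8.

w4 = 0; w7 = 1; w8 = 1

w2 = NOT x3 = NOT 1 = 0
w3 = x5 NOR w2 = 1 NOR 0 = 0
w4 = w2 AND w3 = 0 AND 0 = 0
w5 = NOT x1 = NOT 1 = 0
w7 = w5 NAND x4 = 0 NAND 1 = 1
w8 = w5 NAND w3 = 0 NAND 0 = 1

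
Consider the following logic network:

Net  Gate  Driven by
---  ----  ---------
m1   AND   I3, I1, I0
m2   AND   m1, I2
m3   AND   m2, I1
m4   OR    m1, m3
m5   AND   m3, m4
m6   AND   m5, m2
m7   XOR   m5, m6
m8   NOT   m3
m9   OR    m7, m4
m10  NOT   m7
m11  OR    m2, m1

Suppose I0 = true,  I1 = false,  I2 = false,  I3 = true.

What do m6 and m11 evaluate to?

m6 = false  m11 = false

m1 = I3 AND I1 AND I0 = true AND false AND true = false
m2 = m1 AND I2 = false AND false = false
m3 = m2 AND I1 = false AND false = false
m4 = m1 OR m3 = false OR false = false
m5 = m3 AND m4 = false AND false = false
m6 = m5 AND m2 = false AND false = false
m11 = m2 OR m1 = false OR false = false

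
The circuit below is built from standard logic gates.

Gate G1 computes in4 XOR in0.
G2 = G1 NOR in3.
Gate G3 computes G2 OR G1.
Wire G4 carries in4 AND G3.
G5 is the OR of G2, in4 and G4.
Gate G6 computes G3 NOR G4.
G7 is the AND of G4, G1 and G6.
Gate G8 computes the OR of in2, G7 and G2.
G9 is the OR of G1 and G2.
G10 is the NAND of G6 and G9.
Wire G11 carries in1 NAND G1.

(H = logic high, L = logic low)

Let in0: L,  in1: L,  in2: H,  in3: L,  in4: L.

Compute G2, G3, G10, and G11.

G1 = in4 XOR in0 = L XOR L = L
G2 = G1 NOR in3 = L NOR L = H
G3 = G2 OR G1 = H OR L = H
G4 = in4 AND G3 = L AND H = L
G6 = G3 NOR G4 = H NOR L = L
G9 = G1 OR G2 = L OR H = H
G10 = G6 NAND G9 = L NAND H = H
G11 = in1 NAND G1 = L NAND L = H

G2 = H  G3 = H  G10 = H  G11 = H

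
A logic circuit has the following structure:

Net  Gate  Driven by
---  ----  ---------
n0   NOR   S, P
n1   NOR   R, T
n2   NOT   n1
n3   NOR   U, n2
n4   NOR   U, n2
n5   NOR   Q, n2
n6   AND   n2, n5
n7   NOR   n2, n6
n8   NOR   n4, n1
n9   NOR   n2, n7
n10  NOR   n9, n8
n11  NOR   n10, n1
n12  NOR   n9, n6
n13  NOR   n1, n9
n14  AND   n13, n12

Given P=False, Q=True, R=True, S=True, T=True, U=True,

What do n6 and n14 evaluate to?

n1 = R NOR T = True NOR True = False
n2 = NOT n1 = NOT False = True
n5 = Q NOR n2 = True NOR True = False
n6 = n2 AND n5 = True AND False = False
n7 = n2 NOR n6 = True NOR False = False
n9 = n2 NOR n7 = True NOR False = False
n12 = n9 NOR n6 = False NOR False = True
n13 = n1 NOR n9 = False NOR False = True
n14 = n13 AND n12 = True AND True = True

n6 = False, n14 = True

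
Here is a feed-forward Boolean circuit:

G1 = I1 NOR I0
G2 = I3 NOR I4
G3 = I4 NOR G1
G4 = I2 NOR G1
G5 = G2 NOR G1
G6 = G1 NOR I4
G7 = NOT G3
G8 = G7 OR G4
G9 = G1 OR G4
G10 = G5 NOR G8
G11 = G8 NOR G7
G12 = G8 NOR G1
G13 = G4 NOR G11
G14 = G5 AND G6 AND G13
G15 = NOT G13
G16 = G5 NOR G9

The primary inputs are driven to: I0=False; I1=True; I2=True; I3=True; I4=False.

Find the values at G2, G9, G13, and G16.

G2 = False, G9 = False, G13 = False, G16 = False

G1 = I1 NOR I0 = True NOR False = False
G2 = I3 NOR I4 = True NOR False = False
G3 = I4 NOR G1 = False NOR False = True
G4 = I2 NOR G1 = True NOR False = False
G5 = G2 NOR G1 = False NOR False = True
G7 = NOT G3 = NOT True = False
G8 = G7 OR G4 = False OR False = False
G9 = G1 OR G4 = False OR False = False
G11 = G8 NOR G7 = False NOR False = True
G13 = G4 NOR G11 = False NOR True = False
G16 = G5 NOR G9 = True NOR False = False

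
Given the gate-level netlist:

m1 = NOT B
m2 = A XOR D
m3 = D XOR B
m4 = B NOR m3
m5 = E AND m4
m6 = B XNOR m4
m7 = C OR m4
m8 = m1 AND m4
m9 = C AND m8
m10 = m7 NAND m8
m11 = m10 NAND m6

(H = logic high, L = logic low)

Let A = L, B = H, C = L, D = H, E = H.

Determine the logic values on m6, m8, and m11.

m1 = NOT B = NOT H = L
m3 = D XOR B = H XOR H = L
m4 = B NOR m3 = H NOR L = L
m6 = B XNOR m4 = H XNOR L = L
m7 = C OR m4 = L OR L = L
m8 = m1 AND m4 = L AND L = L
m10 = m7 NAND m8 = L NAND L = H
m11 = m10 NAND m6 = H NAND L = H

m6 = L, m8 = L, m11 = H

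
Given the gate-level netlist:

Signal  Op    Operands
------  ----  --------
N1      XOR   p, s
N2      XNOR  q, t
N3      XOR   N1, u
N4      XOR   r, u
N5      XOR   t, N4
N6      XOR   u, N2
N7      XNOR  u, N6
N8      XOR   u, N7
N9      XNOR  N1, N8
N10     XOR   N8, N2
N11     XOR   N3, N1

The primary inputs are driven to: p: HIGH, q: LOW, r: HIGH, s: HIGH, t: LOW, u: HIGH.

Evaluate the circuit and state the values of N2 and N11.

N1 = p XOR s = HIGH XOR HIGH = LOW
N2 = q XNOR t = LOW XNOR LOW = HIGH
N3 = N1 XOR u = LOW XOR HIGH = HIGH
N11 = N3 XOR N1 = HIGH XOR LOW = HIGH

N2 = HIGH, N11 = HIGH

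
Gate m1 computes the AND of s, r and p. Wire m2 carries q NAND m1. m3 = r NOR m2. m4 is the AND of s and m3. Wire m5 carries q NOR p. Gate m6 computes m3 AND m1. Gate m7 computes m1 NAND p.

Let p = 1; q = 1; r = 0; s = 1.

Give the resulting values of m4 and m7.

m4 = 0  m7 = 1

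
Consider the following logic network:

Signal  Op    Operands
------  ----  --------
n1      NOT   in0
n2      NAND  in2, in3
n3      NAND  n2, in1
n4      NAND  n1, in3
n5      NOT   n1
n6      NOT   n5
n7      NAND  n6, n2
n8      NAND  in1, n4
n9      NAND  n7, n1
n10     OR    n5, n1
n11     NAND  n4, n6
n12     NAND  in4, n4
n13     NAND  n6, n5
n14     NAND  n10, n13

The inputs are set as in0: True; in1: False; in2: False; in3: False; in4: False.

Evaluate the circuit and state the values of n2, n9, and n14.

n2 = True, n9 = True, n14 = False

n1 = NOT in0 = NOT True = False
n2 = in2 NAND in3 = False NAND False = True
n5 = NOT n1 = NOT False = True
n6 = NOT n5 = NOT True = False
n7 = n6 NAND n2 = False NAND True = True
n9 = n7 NAND n1 = True NAND False = True
n10 = n5 OR n1 = True OR False = True
n13 = n6 NAND n5 = False NAND True = True
n14 = n10 NAND n13 = True NAND True = False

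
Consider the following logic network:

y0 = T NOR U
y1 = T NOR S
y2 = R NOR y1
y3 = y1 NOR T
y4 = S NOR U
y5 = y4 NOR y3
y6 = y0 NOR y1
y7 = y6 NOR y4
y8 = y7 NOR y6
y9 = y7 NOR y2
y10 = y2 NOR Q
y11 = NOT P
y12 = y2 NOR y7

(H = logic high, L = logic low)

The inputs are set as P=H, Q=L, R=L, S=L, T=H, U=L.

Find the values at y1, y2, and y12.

y1 = L, y2 = H, y12 = L

y0 = T NOR U = H NOR L = L
y1 = T NOR S = H NOR L = L
y2 = R NOR y1 = L NOR L = H
y4 = S NOR U = L NOR L = H
y6 = y0 NOR y1 = L NOR L = H
y7 = y6 NOR y4 = H NOR H = L
y12 = y2 NOR y7 = H NOR L = L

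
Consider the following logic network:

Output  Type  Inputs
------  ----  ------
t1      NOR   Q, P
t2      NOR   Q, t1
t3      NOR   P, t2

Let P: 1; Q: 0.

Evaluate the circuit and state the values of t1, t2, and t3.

t1 = 0, t2 = 1, t3 = 0

t1 = Q NOR P = 0 NOR 1 = 0
t2 = Q NOR t1 = 0 NOR 0 = 1
t3 = P NOR t2 = 1 NOR 1 = 0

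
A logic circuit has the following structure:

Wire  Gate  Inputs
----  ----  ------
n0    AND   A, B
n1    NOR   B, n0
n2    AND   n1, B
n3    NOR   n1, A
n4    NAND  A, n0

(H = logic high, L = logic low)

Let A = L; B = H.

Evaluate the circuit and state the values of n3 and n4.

n3 = H  n4 = H

n0 = A AND B = L AND H = L
n1 = B NOR n0 = H NOR L = L
n3 = n1 NOR A = L NOR L = H
n4 = A NAND n0 = L NAND L = H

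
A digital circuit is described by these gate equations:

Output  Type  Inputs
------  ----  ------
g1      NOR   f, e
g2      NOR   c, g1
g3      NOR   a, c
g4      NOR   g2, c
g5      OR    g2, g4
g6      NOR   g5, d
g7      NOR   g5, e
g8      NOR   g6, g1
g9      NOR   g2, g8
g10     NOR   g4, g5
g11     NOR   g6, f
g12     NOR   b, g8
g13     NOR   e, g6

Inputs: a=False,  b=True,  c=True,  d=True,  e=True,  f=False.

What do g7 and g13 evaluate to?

g7 = False  g13 = False

g1 = f NOR e = False NOR True = False
g2 = c NOR g1 = True NOR False = False
g4 = g2 NOR c = False NOR True = False
g5 = g2 OR g4 = False OR False = False
g6 = g5 NOR d = False NOR True = False
g7 = g5 NOR e = False NOR True = False
g13 = e NOR g6 = True NOR False = False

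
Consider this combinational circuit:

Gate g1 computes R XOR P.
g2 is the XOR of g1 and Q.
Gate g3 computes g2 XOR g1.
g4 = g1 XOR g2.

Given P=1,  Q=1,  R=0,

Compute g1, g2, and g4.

g1 = 1  g2 = 0  g4 = 1

g1 = R XOR P = 0 XOR 1 = 1
g2 = g1 XOR Q = 1 XOR 1 = 0
g4 = g1 XOR g2 = 1 XOR 0 = 1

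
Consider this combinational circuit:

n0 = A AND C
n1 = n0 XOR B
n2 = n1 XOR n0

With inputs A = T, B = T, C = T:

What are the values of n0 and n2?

n0 = T  n2 = T

n0 = A AND C = T AND T = T
n1 = n0 XOR B = T XOR T = F
n2 = n1 XOR n0 = F XOR T = T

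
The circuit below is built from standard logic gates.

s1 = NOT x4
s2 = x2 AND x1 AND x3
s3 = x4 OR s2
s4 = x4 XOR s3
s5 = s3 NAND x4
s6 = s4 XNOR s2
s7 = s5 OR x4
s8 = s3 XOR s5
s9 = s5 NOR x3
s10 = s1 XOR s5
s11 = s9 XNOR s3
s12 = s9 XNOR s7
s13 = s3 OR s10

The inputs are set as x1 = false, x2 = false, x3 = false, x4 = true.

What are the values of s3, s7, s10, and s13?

s3 = true, s7 = true, s10 = false, s13 = true

s1 = NOT x4 = NOT true = false
s2 = x2 AND x1 AND x3 = false AND false AND false = false
s3 = x4 OR s2 = true OR false = true
s5 = s3 NAND x4 = true NAND true = false
s7 = s5 OR x4 = false OR true = true
s10 = s1 XOR s5 = false XOR false = false
s13 = s3 OR s10 = true OR false = true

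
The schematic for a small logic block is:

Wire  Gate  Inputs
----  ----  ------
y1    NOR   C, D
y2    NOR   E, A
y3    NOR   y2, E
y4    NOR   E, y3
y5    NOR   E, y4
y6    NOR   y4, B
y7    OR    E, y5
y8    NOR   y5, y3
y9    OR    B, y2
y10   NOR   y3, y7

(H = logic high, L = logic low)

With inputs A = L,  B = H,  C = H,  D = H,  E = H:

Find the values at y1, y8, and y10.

y1 = L; y8 = H; y10 = L

y1 = C NOR D = H NOR H = L
y2 = E NOR A = H NOR L = L
y3 = y2 NOR E = L NOR H = L
y4 = E NOR y3 = H NOR L = L
y5 = E NOR y4 = H NOR L = L
y7 = E OR y5 = H OR L = H
y8 = y5 NOR y3 = L NOR L = H
y10 = y3 NOR y7 = L NOR H = L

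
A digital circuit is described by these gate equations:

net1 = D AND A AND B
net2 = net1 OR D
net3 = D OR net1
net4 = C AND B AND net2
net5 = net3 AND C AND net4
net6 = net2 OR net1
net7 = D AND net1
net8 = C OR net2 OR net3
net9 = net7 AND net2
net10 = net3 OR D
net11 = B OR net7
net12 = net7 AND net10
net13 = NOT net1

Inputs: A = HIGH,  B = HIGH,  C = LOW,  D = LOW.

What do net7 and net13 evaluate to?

net7 = LOW, net13 = HIGH

net1 = D AND A AND B = LOW AND HIGH AND HIGH = LOW
net7 = D AND net1 = LOW AND LOW = LOW
net13 = NOT net1 = NOT LOW = HIGH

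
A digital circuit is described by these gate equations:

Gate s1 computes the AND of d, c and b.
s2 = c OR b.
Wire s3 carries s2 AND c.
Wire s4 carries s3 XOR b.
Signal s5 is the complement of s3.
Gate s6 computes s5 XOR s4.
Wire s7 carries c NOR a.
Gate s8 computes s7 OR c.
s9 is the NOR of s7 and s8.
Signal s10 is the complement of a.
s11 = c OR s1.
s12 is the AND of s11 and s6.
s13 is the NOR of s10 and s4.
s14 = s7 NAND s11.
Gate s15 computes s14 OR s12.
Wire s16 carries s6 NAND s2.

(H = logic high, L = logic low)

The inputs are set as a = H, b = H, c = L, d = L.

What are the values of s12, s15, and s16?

s12 = L; s15 = H; s16 = H

s1 = d AND c AND b = L AND L AND H = L
s2 = c OR b = L OR H = H
s3 = s2 AND c = H AND L = L
s4 = s3 XOR b = L XOR H = H
s5 = NOT s3 = NOT L = H
s6 = s5 XOR s4 = H XOR H = L
s7 = c NOR a = L NOR H = L
s11 = c OR s1 = L OR L = L
s12 = s11 AND s6 = L AND L = L
s14 = s7 NAND s11 = L NAND L = H
s15 = s14 OR s12 = H OR L = H
s16 = s6 NAND s2 = L NAND H = H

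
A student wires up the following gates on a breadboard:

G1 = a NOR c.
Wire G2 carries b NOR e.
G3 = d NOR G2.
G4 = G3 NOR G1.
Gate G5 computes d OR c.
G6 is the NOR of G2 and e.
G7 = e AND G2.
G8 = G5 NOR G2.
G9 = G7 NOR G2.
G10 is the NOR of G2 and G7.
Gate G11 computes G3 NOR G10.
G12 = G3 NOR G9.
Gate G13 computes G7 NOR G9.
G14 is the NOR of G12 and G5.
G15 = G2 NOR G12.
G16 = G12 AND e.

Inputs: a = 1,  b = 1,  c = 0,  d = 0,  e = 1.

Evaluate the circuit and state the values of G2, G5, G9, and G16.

G2 = b NOR e = 1 NOR 1 = 0
G3 = d NOR G2 = 0 NOR 0 = 1
G5 = d OR c = 0 OR 0 = 0
G7 = e AND G2 = 1 AND 0 = 0
G9 = G7 NOR G2 = 0 NOR 0 = 1
G12 = G3 NOR G9 = 1 NOR 1 = 0
G16 = G12 AND e = 0 AND 1 = 0

G2 = 0, G5 = 0, G9 = 1, G16 = 0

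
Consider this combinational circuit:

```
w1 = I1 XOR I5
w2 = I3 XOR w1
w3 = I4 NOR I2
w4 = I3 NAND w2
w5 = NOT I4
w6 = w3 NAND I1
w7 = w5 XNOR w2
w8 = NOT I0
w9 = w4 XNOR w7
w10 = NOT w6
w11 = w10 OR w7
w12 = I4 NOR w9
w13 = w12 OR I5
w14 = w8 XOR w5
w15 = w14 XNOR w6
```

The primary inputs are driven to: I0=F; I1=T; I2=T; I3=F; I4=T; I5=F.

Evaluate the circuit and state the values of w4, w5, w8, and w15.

w4 = T, w5 = F, w8 = T, w15 = T

w1 = I1 XOR I5 = T XOR F = T
w2 = I3 XOR w1 = F XOR T = T
w3 = I4 NOR I2 = T NOR T = F
w4 = I3 NAND w2 = F NAND T = T
w5 = NOT I4 = NOT T = F
w6 = w3 NAND I1 = F NAND T = T
w8 = NOT I0 = NOT F = T
w14 = w8 XOR w5 = T XOR F = T
w15 = w14 XNOR w6 = T XNOR T = T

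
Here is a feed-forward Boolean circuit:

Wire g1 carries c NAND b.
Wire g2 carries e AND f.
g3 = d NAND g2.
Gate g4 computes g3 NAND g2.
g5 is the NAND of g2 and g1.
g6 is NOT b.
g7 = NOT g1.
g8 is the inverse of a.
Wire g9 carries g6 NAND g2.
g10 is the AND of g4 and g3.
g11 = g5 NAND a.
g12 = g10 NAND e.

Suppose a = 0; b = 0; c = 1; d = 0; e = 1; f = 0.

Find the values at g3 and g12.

g2 = e AND f = 1 AND 0 = 0
g3 = d NAND g2 = 0 NAND 0 = 1
g4 = g3 NAND g2 = 1 NAND 0 = 1
g10 = g4 AND g3 = 1 AND 1 = 1
g12 = g10 NAND e = 1 NAND 1 = 0

g3 = 1  g12 = 0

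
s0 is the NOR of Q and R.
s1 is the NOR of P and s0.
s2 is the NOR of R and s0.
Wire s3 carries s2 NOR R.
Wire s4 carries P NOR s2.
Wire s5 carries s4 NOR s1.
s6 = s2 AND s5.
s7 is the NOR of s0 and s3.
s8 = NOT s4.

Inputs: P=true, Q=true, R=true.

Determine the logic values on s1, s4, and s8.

s1 = false, s4 = false, s8 = true

s0 = Q NOR R = true NOR true = false
s1 = P NOR s0 = true NOR false = false
s2 = R NOR s0 = true NOR false = false
s4 = P NOR s2 = true NOR false = false
s8 = NOT s4 = NOT false = true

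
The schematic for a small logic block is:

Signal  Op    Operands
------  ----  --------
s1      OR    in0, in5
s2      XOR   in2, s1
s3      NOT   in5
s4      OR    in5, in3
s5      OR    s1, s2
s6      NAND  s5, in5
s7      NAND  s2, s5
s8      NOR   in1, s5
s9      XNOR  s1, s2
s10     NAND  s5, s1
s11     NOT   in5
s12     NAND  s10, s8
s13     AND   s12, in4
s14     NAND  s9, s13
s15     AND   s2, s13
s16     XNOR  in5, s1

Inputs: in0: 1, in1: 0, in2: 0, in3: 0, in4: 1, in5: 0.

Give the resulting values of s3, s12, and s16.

s3 = 1, s12 = 1, s16 = 0

s1 = in0 OR in5 = 1 OR 0 = 1
s2 = in2 XOR s1 = 0 XOR 1 = 1
s3 = NOT in5 = NOT 0 = 1
s5 = s1 OR s2 = 1 OR 1 = 1
s8 = in1 NOR s5 = 0 NOR 1 = 0
s10 = s5 NAND s1 = 1 NAND 1 = 0
s12 = s10 NAND s8 = 0 NAND 0 = 1
s16 = in5 XNOR s1 = 0 XNOR 1 = 0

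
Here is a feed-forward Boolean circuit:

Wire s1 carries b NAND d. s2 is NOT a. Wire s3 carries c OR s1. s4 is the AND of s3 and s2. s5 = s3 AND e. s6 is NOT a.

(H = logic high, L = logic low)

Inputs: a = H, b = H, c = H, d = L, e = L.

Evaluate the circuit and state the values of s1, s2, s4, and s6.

s1 = H, s2 = L, s4 = L, s6 = L

s1 = b NAND d = H NAND L = H
s2 = NOT a = NOT H = L
s3 = c OR s1 = H OR H = H
s4 = s3 AND s2 = H AND L = L
s6 = NOT a = NOT H = L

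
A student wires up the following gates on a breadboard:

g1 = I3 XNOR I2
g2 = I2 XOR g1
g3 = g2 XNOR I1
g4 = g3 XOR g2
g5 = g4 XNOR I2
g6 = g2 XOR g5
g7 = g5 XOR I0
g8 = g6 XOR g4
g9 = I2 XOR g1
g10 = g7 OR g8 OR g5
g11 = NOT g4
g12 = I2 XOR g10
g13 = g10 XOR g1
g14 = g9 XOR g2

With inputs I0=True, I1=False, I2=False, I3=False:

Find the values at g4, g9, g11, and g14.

g1 = I3 XNOR I2 = False XNOR False = True
g2 = I2 XOR g1 = False XOR True = True
g3 = g2 XNOR I1 = True XNOR False = False
g4 = g3 XOR g2 = False XOR True = True
g9 = I2 XOR g1 = False XOR True = True
g11 = NOT g4 = NOT True = False
g14 = g9 XOR g2 = True XOR True = False

g4 = True, g9 = True, g11 = False, g14 = False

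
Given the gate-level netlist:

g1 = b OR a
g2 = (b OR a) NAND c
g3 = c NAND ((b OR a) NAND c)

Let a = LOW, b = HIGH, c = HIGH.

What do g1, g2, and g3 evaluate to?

g1 = HIGH OR LOW = HIGH
g2 = (HIGH OR LOW) NAND HIGH = LOW
g3 = HIGH NAND ((HIGH OR LOW) NAND HIGH) = HIGH

g1 = HIGH, g2 = LOW, g3 = HIGH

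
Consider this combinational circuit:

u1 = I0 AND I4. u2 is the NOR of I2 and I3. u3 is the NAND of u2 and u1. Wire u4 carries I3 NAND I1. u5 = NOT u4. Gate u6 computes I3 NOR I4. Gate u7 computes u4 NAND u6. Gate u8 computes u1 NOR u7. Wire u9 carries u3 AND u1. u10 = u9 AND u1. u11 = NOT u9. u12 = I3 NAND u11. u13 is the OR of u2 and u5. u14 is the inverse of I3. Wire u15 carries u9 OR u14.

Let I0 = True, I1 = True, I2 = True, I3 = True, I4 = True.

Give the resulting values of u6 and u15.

u1 = I0 AND I4 = True AND True = True
u2 = I2 NOR I3 = True NOR True = False
u3 = u2 NAND u1 = False NAND True = True
u6 = I3 NOR I4 = True NOR True = False
u9 = u3 AND u1 = True AND True = True
u14 = NOT I3 = NOT True = False
u15 = u9 OR u14 = True OR False = True

u6 = False; u15 = True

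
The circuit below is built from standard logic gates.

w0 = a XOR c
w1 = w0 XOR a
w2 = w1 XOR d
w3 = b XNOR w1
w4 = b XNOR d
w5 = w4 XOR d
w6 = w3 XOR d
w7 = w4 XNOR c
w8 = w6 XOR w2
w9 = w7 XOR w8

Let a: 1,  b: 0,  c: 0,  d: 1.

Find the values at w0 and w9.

w0 = 1; w9 = 0

w0 = a XOR c = 1 XOR 0 = 1
w1 = w0 XOR a = 1 XOR 1 = 0
w2 = w1 XOR d = 0 XOR 1 = 1
w3 = b XNOR w1 = 0 XNOR 0 = 1
w4 = b XNOR d = 0 XNOR 1 = 0
w6 = w3 XOR d = 1 XOR 1 = 0
w7 = w4 XNOR c = 0 XNOR 0 = 1
w8 = w6 XOR w2 = 0 XOR 1 = 1
w9 = w7 XOR w8 = 1 XOR 1 = 0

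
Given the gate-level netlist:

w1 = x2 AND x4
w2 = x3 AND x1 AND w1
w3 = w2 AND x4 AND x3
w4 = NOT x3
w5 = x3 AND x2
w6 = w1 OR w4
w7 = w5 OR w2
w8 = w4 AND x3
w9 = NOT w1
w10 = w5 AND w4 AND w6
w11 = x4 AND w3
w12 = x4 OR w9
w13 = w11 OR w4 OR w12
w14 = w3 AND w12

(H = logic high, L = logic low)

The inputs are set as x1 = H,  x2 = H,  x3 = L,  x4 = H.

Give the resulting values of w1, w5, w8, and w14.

w1 = H, w5 = L, w8 = L, w14 = L

w1 = x2 AND x4 = H AND H = H
w2 = x3 AND x1 AND w1 = L AND H AND H = L
w3 = w2 AND x4 AND x3 = L AND H AND L = L
w4 = NOT x3 = NOT L = H
w5 = x3 AND x2 = L AND H = L
w8 = w4 AND x3 = H AND L = L
w9 = NOT w1 = NOT H = L
w12 = x4 OR w9 = H OR L = H
w14 = w3 AND w12 = L AND H = L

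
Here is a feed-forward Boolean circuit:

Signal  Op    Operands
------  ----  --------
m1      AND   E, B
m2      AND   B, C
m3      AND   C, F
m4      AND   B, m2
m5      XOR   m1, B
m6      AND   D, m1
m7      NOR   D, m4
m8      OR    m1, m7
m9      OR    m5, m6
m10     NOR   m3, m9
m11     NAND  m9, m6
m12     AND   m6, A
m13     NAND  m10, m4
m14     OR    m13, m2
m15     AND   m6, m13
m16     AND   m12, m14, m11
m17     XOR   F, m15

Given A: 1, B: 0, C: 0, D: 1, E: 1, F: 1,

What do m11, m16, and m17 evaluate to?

m11 = 1; m16 = 0; m17 = 1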